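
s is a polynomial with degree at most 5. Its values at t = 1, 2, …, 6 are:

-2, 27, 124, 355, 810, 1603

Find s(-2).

19

Write s(t) = at^5 + bt^4 + ct³ + dt² + et + p; the 6 given values yield a linear system in the 6 coefficients.
Solving, the leading coefficient vanishes, and s(t) = t^4 + t³ + 3t² - 2t - 5.
Then s(-2) = 19.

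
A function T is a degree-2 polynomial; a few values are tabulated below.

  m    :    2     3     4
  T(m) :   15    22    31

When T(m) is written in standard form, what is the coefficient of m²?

1

Write T(m) = am² + bm + c; the 3 given values yield a linear system in the 3 coefficients.
Solving, T(m) = m² + 2m + 7.
The coefficient of m² is 1.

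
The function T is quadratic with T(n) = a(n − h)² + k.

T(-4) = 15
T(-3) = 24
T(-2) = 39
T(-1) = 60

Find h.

First differences 9, 15, 21; second difference 6 = 2a, so a = 3.
Expanding, the n-coefficient is −2ah = -6h; matching it to the data gives h = -5, and then k = 12.
So T(n) = 3(n + 5)² + 12.
Hence h = -5.

-5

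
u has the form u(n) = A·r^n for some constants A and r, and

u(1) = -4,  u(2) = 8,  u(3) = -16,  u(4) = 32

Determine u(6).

Consecutive ratio: 8/(-4) = -2, and -16/8 = -2, so r = -2.
Then A·(-2)^1 = -4 gives A = 2, and u(n) = 2·(-2)^n.
u(6) = 2·(-2)^6 = 128.

128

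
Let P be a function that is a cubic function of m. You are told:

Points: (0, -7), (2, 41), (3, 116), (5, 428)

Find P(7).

1036

Write P(m) = am³ + bm² + cm + d; the 4 given values yield a linear system in the 4 coefficients.
Solving, P(m) = 2m³ + 7m² + 2m - 7.
Then P(7) = 1036.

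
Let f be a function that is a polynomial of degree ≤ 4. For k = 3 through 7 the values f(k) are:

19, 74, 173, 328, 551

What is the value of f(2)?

First differences: 55, 99, 155, 223. Second differences: 44, 56, 68. Third differences: 12, 12.
Level-3 differences are constant, so f has degree 3.
Fitting a degree-3 polynomial gives f(k) = 2k³ - 2k² - 5k - 2.
Then f(2) = -4.

-4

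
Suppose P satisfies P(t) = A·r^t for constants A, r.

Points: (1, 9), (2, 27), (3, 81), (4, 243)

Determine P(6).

2187

Consecutive ratio: 27/9 = 3, and 81/27 = 3, so r = 3.
Then A·3^1 = 9 gives A = 3, and P(t) = 3·3^t.
P(6) = 3·3^6 = 2187.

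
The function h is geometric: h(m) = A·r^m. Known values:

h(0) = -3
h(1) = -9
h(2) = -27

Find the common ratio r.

Consecutive ratio: -9/(-3) = 3, and -27/(-9) = 3, so r = 3.
Then A·3^0 = -3 gives A = -3, and h(m) = -3·3^m.

3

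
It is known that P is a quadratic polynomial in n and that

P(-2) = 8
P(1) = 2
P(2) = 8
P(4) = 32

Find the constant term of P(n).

Write P(n) = an² + bn + c; the 4 given values yield a linear system in the 3 coefficients.
Solving, P(n) = 2n².
The constant term is P(0) = 0.

0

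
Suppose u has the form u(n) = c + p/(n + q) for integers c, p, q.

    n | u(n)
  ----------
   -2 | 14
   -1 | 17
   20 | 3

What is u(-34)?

(u(n) − c)(n + q) = p for each data point; the three points give a linear system in c and q, then p follows.
Solving: c = 5, q = -2, p = -36, so u(n) = 5 − 36/(n − 2).
Then u(-34) = 5 − 36/(-36) = 6.

6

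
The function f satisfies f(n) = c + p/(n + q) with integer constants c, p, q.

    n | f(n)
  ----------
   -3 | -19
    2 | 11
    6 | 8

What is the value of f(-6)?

-1

(f(n) − c)(n + q) = p for each data point; the three points give a linear system in c and q, then p follows.
Solving: c = 5, q = 2, p = 24, so f(n) = 5 + 24/(n + 2).
Then f(-6) = 5 + 24/(-4) = -1.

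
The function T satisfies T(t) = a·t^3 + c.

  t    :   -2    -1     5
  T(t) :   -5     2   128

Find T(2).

11

From T(-2) = -5 and T(-1) = 2: -8a + c = -5 and -1a + c = 2.
Subtracting: 7a = 7, so a = 1; then c = -5 − 1·(-8) = 3.
So T(t) = 1t³ + 3, and T(2) = 11.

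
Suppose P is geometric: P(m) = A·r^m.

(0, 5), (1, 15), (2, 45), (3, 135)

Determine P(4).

405

Consecutive ratio: 15/5 = 3, and 45/15 = 3, so r = 3.
Then A·3^0 = 5 gives A = 5, and P(m) = 5·3^m.
P(4) = 5·3^4 = 405.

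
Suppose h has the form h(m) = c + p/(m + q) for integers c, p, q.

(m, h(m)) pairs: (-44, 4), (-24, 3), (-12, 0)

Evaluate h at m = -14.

1

(h(m) − c)(m + q) = p for each data point; the three points give a linear system in c and q, then p follows.
Solving: c = 5, q = 4, p = 40, so h(m) = 5 + 40/(m + 4).
Then h(-14) = 5 + 40/(-10) = 1.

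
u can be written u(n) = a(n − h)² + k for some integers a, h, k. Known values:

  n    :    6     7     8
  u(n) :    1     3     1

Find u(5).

First differences 2, -2; second difference -4 = 2a, so a = -2.
Expanding, the n-coefficient is −2ah = 4h; matching it to the data gives h = 7, and then k = 3.
So u(n) = -2(n − 7)² + 3.
u(5) = -2·(-2)² + 3 = -5.

-5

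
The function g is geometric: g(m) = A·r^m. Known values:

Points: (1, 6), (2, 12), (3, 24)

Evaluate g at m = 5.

Consecutive ratio: 12/6 = 2, and 24/12 = 2, so r = 2.
Then A·2^1 = 6 gives A = 3, and g(m) = 3·2^m.
g(5) = 3·2^5 = 96.

96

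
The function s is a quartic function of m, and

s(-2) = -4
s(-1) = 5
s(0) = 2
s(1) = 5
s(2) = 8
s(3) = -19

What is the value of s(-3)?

-67

First differences: 9, -3, 3, 3, -27. Second differences: -12, 6, 0, -30. Third differences: 18, -6, -30. Fourth differences: -24, -24.
Level-4 differences are constant, so s has degree 4.
Fitting a degree-4 polynomial gives s(m) = -m^4 + m³ + 4m² - m + 2.
Then s(-3) = -67.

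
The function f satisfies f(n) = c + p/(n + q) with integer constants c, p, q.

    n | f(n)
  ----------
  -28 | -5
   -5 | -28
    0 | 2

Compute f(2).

(f(n) − c)(n + q) = p for each data point; the three points give a linear system in c and q, then p follows.
Solving: c = -4, q = 4, p = 24, so f(n) = -4 + 24/(n + 4).
Then f(2) = -4 + 24/6 = 0.

0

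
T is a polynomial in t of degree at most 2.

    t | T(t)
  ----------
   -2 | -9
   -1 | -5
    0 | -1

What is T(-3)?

Write T(t) = at² + bt + c; the 3 given values yield a linear system in the 3 coefficients.
Solving, the leading coefficient vanishes, and T(t) = 4t - 1.
Then T(-3) = -13.

-13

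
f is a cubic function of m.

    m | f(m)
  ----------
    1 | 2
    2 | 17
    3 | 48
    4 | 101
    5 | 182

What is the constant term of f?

-3

Write f(m) = am³ + bm² + cm + d; the 5 given values yield a linear system in the 4 coefficients.
Solving, f(m) = m³ + 2m² + 2m - 3.
The constant term is f(0) = -3.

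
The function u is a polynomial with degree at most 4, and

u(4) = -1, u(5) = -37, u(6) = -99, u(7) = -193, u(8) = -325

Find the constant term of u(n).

First differences: -36, -62, -94, -132. Second differences: -26, -32, -38. Third differences: -6, -6.
Level-3 differences are constant, so u has degree 3.
Fitting a degree-3 polynomial gives u(n) = -n³ + 2n² + 7n + 3.
The constant term is u(0) = 3.

3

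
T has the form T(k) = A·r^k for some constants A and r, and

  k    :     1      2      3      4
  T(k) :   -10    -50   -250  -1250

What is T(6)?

-31250

Consecutive ratio: -50/(-10) = 5, and -250/(-50) = 5, so r = 5.
Then A·5^1 = -10 gives A = -2, and T(k) = -2·5^k.
T(6) = -2·5^6 = -31250.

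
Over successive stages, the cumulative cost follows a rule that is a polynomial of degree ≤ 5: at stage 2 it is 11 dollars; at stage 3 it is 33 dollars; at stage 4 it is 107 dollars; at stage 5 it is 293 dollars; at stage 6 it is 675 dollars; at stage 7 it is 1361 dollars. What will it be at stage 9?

Write the value at x as h(x).
First differences: 22, 74, 186, 382, 686. Second differences: 52, 112, 196, 304. Third differences: 60, 84, 108. Fourth differences: 24, 24.
Level-4 differences are constant, so h has degree 4.
Fitting a degree-4 polynomial gives h(x) = x^4 - 4x³ + 7x² - 2x + 3.
Then h(9) = 4197.

4197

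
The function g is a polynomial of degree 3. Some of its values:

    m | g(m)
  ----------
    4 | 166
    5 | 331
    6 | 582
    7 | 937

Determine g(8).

Write g(m) = am³ + bm² + cm + d; the 4 given values yield a linear system in the 4 coefficients.
Solving, g(m) = 3m³ - 2m² + 6.
Then g(8) = 1414.

1414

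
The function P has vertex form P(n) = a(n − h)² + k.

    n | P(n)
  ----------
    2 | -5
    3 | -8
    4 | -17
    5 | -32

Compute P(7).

First differences -3, -9, -15; second difference -6 = 2a, so a = -3.
Expanding, the n-coefficient is −2ah = 6h; matching it to the data gives h = 2, and then k = -5.
So P(n) = -3(n − 2)² − 5.
P(7) = -3·5² − 5 = -80.

-80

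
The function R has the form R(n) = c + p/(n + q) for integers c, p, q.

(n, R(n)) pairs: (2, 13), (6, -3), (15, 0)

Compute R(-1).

(R(n) − c)(n + q) = p for each data point; the three points give a linear system in c and q, then p follows.
Solving: c = 1, q = -3, p = -12, so R(n) = 1 − 12/(n − 3).
Then R(-1) = 1 − 12/(-4) = 4.

4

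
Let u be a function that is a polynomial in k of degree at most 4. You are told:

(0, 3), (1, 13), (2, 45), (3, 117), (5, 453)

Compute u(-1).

-3

Write u(k) = ak^4 + bk³ + ck² + dk + e; the 5 given values yield a linear system in the 5 coefficients.
Solving, the leading coefficient vanishes, and u(k) = 3k³ + 2k² + 5k + 3.
Then u(-1) = -3.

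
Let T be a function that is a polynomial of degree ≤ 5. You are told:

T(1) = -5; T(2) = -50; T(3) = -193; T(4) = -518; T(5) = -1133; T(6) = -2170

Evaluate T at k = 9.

Write T(k) = ak^5 + bk^4 + ck³ + dk² + ek + p; the 6 given values yield a linear system in the 6 coefficients.
Solving, the leading coefficient vanishes, and T(k) = -k^4 - 4k³ - 2k + 2.
Then T(9) = -9493.

-9493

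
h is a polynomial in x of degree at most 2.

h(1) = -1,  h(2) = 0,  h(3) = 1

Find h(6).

4

First differences: 1, 1.
Level-1 differences are constant, so h has degree 1.
Fitting a degree-1 polynomial gives h(x) = x - 2.
Then h(6) = 4.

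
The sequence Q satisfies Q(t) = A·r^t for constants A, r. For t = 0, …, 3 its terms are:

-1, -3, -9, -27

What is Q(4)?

-81

Consecutive ratio: -3/(-1) = 3, and -9/(-3) = 3, so r = 3.
Then A·3^0 = -1 gives A = -1, and Q(t) = -1·3^t.
Q(4) = -1·3^4 = -81.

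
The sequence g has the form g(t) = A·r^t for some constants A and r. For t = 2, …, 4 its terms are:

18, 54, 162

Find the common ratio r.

Consecutive ratio: 54/18 = 3, and 162/54 = 3, so r = 3.
Then A·3^2 = 18 gives A = 2, and g(t) = 2·3^t.

3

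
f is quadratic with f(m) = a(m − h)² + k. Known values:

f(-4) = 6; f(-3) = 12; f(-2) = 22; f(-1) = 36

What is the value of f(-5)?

4

First differences 6, 10, 14; second difference 4 = 2a, so a = 2.
Expanding, the m-coefficient is −2ah = -4h; matching it to the data gives h = -5, and then k = 4.
So f(m) = 2(m + 5)² + 4.
f(-5) = 2·0² + 4 = 4.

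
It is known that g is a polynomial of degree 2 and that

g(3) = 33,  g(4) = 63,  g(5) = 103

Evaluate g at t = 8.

Write g(t) = at² + bt + c; the 3 given values yield a linear system in the 3 coefficients.
Solving, g(t) = 5t² - 5t + 3.
Then g(8) = 283.

283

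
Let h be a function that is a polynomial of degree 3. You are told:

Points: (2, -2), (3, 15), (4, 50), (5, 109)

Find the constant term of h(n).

-6

Write h(n) = an³ + bn² + cn + d; the 4 given values yield a linear system in the 4 coefficients.
Solving, h(n) = n³ - 2n - 6.
The constant term is h(0) = -6.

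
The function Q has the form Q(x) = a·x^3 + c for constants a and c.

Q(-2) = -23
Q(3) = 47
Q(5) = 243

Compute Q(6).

425

From Q(-2) = -23 and Q(3) = 47: -8a + c = -23 and 27a + c = 47.
Subtracting: 35a = 70, so a = 2; then c = -23 − 2·(-8) = -7.
So Q(x) = 2x³ − 7, and Q(6) = 425.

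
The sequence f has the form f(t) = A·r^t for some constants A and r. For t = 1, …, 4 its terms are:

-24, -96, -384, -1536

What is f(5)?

Consecutive ratio: -96/(-24) = 4, and -384/(-96) = 4, so r = 4.
Then A·4^1 = -24 gives A = -6, and f(t) = -6·4^t.
f(5) = -6·4^5 = -6144.

-6144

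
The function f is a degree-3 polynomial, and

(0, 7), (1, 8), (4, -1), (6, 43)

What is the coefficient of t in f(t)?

6

Write f(t) = at³ + bt² + ct + d; the 4 given values yield a linear system in the 4 coefficients.
Solving, f(t) = t³ - 6t² + 6t + 7.
The coefficient of t is 6.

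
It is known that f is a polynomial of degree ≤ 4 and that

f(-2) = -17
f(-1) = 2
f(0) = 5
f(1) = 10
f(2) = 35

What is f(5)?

410

First differences: 19, 3, 5, 25. Second differences: -16, 2, 20. Third differences: 18, 18.
Level-3 differences are constant, so f has degree 3.
Fitting a degree-3 polynomial gives f(m) = 3m³ + m² + m + 5.
Then f(5) = 410.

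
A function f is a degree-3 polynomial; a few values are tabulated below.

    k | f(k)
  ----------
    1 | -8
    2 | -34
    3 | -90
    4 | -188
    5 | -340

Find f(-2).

First differences: -26, -56, -98, -152. Second differences: -30, -42, -54. Third differences: -12, -12.
Level-3 differences are constant, so f has degree 3.
Fitting a degree-3 polynomial gives f(k) = -2k³ - 3k² - 3k.
Then f(-2) = 10.

10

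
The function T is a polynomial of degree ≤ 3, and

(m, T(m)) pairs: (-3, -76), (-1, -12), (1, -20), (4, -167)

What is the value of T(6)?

Write T(m) = am³ + bm² + cm + d; the 4 given values yield a linear system in the 4 coefficients.
Solving, the leading coefficient vanishes, and T(m) = -9m² - 4m - 7.
Then T(6) = -355.

-355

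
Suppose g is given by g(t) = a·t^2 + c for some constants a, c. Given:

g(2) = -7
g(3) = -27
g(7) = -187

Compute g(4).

From g(2) = -7 and g(3) = -27: 4a + c = -7 and 9a + c = -27.
Subtracting: 5a = -20, so a = -4; then c = -7 − (-4)·4 = 9.
So g(t) = -4t² + 9, and g(4) = -55.

-55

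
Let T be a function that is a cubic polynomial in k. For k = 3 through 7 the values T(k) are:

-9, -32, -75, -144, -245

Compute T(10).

Write T(k) = ak³ + bk² + ck + d; the 5 given values yield a linear system in the 4 coefficients.
Solving, T(k) = -k³ + 2k².
Then T(10) = -800.

-800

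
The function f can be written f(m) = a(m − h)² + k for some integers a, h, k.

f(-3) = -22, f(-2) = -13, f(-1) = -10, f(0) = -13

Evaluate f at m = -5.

First differences 9, 3, -3; second difference -6 = 2a, so a = -3.
Expanding, the m-coefficient is −2ah = 6h; matching it to the data gives h = -1, and then k = -10.
So f(m) = -3(m + 1)² − 10.
f(-5) = -3·(-4)² − 10 = -58.

-58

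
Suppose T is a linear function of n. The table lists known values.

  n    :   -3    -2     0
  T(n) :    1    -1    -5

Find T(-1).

-3

Write T(n) = an + b; the 3 given values yield a linear system in the 2 coefficients.
Solving, T(n) = -2n - 5.
Then T(-1) = -3.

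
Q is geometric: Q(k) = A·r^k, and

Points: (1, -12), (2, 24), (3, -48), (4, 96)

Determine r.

-2

Consecutive ratio: 24/(-12) = -2, and -48/24 = -2, so r = -2.
Then A·(-2)^1 = -12 gives A = 6, and Q(k) = 6·(-2)^k.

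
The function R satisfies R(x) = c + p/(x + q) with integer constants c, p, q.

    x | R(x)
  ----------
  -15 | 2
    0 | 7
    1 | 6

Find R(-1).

(R(x) − c)(x + q) = p for each data point; the three points give a linear system in c and q, then p follows.
Solving: c = 3, q = 3, p = 12, so R(x) = 3 + 12/(x + 3).
Then R(-1) = 3 + 12/2 = 9.

9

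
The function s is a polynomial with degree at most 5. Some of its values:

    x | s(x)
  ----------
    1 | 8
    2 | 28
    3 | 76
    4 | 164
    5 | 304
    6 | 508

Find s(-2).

-4

First differences: 20, 48, 88, 140, 204. Second differences: 28, 40, 52, 64. Third differences: 12, 12, 12.
Level-3 differences are constant, so s has degree 3.
Fitting a degree-3 polynomial gives s(x) = 2x³ + 2x² + 4.
Then s(-2) = -4.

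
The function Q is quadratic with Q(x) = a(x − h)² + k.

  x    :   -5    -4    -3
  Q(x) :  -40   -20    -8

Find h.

-2

First differences 20, 12; second difference -8 = 2a, so a = -4.
Expanding, the x-coefficient is −2ah = 8h; matching it to the data gives h = -2, and then k = -4.
So Q(x) = -4(x + 2)² − 4.
Hence h = -2.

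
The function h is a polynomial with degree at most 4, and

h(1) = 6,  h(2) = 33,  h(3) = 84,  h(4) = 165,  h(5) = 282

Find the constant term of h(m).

-3

Write h(m) = am^4 + bm³ + cm² + dm + e; the 5 given values yield a linear system in the 5 coefficients.
Solving, the leading coefficient vanishes, and h(m) = m³ + 6m² + 2m - 3.
The constant term is h(0) = -3.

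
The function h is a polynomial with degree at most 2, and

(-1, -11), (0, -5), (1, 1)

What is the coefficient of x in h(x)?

Write h(x) = ax² + bx + c; the 3 given values yield a linear system in the 3 coefficients.
Solving, the leading coefficient vanishes, and h(x) = 6x - 5.
The coefficient of x is 6.

6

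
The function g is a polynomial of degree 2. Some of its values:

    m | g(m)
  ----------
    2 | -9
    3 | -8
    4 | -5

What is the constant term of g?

-5

Write g(m) = am² + bm + c; the 3 given values yield a linear system in the 3 coefficients.
Solving, g(m) = m² - 4m - 5.
The constant term is g(0) = -5.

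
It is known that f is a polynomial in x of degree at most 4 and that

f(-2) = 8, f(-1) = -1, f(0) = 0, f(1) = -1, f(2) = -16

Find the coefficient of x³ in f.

-2

First differences: -9, 1, -1, -15. Second differences: 10, -2, -14. Third differences: -12, -12.
Level-3 differences are constant, so f has degree 3.
Fitting a degree-3 polynomial gives f(x) = -2x³ - x² + 2x.
The coefficient of x³ is -2.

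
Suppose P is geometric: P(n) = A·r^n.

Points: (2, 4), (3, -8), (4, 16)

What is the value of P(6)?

64

Consecutive ratio: -8/4 = -2, and 16/(-8) = -2, so r = -2.
Then A·(-2)^2 = 4 gives A = 1, and P(n) = 1·(-2)^n.
P(6) = 1·(-2)^6 = 64.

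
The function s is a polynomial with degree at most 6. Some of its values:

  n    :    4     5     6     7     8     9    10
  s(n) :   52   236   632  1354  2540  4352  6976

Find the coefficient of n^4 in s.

First differences: 184, 396, 722, 1186, 1812, 2624. Second differences: 212, 326, 464, 626, 812. Third differences: 114, 138, 162, 186. Fourth differences: 24, 24, 24.
Level-4 differences are constant, so s has degree 4.
Fitting a degree-4 polynomial gives s(n) = n^4 - 3n³ - 2n - 4.
The coefficient of n^4 is 1.

1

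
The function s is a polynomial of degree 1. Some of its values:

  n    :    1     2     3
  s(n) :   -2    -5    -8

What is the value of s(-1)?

4

Write s(n) = an + b; the 3 given values yield a linear system in the 2 coefficients.
Solving, s(n) = -3n + 1.
Then s(-1) = 4.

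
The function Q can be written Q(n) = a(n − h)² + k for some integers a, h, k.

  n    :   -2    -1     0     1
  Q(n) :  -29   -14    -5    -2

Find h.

1

First differences 15, 9, 3; second difference -6 = 2a, so a = -3.
Expanding, the n-coefficient is −2ah = 6h; matching it to the data gives h = 1, and then k = -2.
So Q(n) = -3(n − 1)² − 2.
Hence h = 1.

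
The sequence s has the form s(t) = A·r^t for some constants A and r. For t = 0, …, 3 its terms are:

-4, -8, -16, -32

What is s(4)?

Consecutive ratio: -8/(-4) = 2, and -16/(-8) = 2, so r = 2.
Then A·2^0 = -4 gives A = -4, and s(t) = -4·2^t.
s(4) = -4·2^4 = -64.

-64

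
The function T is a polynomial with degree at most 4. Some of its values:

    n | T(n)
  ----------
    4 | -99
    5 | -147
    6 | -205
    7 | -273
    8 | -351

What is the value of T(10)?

-537

First differences: -48, -58, -68, -78. Second differences: -10, -10, -10.
Level-2 differences are constant, so T has degree 2.
Fitting a degree-2 polynomial gives T(n) = -5n² - 3n - 7.
Then T(10) = -537.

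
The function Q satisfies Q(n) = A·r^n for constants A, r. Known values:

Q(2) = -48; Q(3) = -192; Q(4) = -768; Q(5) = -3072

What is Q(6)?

-12288

Consecutive ratio: -192/(-48) = 4, and -768/(-192) = 4, so r = 4.
Then A·4^2 = -48 gives A = -3, and Q(n) = -3·4^n.
Q(6) = -3·4^6 = -12288.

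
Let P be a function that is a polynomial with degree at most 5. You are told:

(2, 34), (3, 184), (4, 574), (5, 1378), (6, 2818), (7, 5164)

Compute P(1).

-2

First differences: 150, 390, 804, 1440, 2346. Second differences: 240, 414, 636, 906. Third differences: 174, 222, 270. Fourth differences: 48, 48.
Level-4 differences are constant, so P has degree 4.
Fitting a degree-4 polynomial gives P(k) = 2k^4 + k³ + k² - 4k - 2.
Then P(1) = -2.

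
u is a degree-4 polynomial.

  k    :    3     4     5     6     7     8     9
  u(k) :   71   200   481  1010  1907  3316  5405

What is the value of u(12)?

First differences: 129, 281, 529, 897, 1409, 2089. Second differences: 152, 248, 368, 512, 680. Third differences: 96, 120, 144, 168. Fourth differences: 24, 24, 24.
Level-4 differences are constant, so u has degree 4.
Fitting a degree-4 polynomial gives u(k) = k^4 - 2k³ + 3k² + 7k - 4.
Then u(12) = 17792.

17792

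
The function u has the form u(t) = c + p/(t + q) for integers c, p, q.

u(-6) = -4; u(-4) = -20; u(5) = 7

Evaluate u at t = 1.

(u(t) − c)(t + q) = p for each data point; the three points give a linear system in c and q, then p follows.
Solving: c = 4, q = 3, p = 24, so u(t) = 4 + 24/(t + 3).
Then u(1) = 4 + 24/4 = 10.

10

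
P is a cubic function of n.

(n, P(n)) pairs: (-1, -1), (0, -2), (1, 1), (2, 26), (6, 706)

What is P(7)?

Write P(n) = an³ + bn² + cn + d; the 5 given values yield a linear system in the 4 coefficients.
Solving, P(n) = 3n³ + 2n² - 2n - 2.
Then P(7) = 1111.

1111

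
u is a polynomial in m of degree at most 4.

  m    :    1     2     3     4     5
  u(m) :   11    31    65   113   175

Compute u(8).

445

First differences: 20, 34, 48, 62. Second differences: 14, 14, 14.
Level-2 differences are constant, so u has degree 2.
Fitting a degree-2 polynomial gives u(m) = 7m² - m + 5.
Then u(8) = 445.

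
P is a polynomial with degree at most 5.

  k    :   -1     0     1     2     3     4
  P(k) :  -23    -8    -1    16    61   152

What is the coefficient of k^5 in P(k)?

First differences: 15, 7, 17, 45, 91. Second differences: -8, 10, 28, 46. Third differences: 18, 18, 18.
Level-3 differences are constant, so P has degree 3.
Fitting a degree-3 polynomial gives P(k) = 3k³ - 4k² + 8k - 8.
The coefficient of k^5 is 0.

0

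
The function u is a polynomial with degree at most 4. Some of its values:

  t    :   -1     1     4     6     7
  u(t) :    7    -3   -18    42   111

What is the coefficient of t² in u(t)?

-4

Write u(t) = at^4 + bt³ + ct² + dt + e; the 5 given values yield a linear system in the 5 coefficients.
Solving, the leading coefficient vanishes, and u(t) = t³ - 4t² - 6t + 6.
The coefficient of t² is -4.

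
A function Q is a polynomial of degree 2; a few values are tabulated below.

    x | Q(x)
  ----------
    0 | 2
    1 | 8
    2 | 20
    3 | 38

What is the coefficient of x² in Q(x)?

Write Q(x) = ax² + bx + c; the 4 given values yield a linear system in the 3 coefficients.
Solving, Q(x) = 3x² + 3x + 2.
The coefficient of x² is 3.

3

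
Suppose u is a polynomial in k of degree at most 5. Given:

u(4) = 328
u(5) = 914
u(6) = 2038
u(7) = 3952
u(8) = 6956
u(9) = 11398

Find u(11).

26228

Write u(k) = ak^5 + bk^4 + ck³ + dk² + ek + p; the 6 given values yield a linear system in the 6 coefficients.
Solving, the leading coefficient vanishes, and u(k) = 2k^4 - 2k³ - 3k² - 3k + 4.
Then u(11) = 26228.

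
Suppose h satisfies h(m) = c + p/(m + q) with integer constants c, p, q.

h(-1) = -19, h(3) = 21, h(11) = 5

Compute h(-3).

-9

(h(m) − c)(m + q) = p for each data point; the three points give a linear system in c and q, then p follows.
Solving: c = 1, q = -1, p = 40, so h(m) = 1 + 40/(m − 1).
Then h(-3) = 1 + 40/(-4) = -9.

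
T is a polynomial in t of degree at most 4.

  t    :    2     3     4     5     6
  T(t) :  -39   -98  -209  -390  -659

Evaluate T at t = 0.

-5

First differences: -59, -111, -181, -269. Second differences: -52, -70, -88. Third differences: -18, -18.
Level-3 differences are constant, so T has degree 3.
Fitting a degree-3 polynomial gives T(t) = -3t³ + t² - 7t - 5.
Then T(0) = -5.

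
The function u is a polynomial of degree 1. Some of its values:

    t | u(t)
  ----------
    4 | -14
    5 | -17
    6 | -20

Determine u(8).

First differences: -3, -3.
Level-1 differences are constant, so u has degree 1.
Fitting a degree-1 polynomial gives u(t) = -3t - 2.
Then u(8) = -26.

-26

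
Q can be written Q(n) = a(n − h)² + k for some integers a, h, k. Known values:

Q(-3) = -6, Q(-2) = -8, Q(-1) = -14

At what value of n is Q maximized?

First differences -2, -6; second difference -4 = 2a, so a = -2.
Expanding, the n-coefficient is −2ah = 4h; matching it to the data gives h = -3, and then k = -6.
So Q(n) = -2(n + 3)² − 6.
Hence h = -3.

-3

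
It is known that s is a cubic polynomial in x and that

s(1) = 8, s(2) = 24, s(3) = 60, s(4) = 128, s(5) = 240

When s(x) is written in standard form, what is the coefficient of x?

First differences: 16, 36, 68, 112. Second differences: 20, 32, 44. Third differences: 12, 12.
Level-3 differences are constant, so s has degree 3.
Fitting a degree-3 polynomial gives s(x) = 2x³ - 2x² + 8x.
The coefficient of x is 8.

8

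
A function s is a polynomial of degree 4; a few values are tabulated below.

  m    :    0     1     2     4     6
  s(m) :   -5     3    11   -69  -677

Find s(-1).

-19

Write s(m) = am^4 + bm³ + cm² + dm + e; the 5 given values yield a linear system in the 5 coefficients.
Solving, s(m) = -m^4 + 3m³ - 2m² + 8m - 5.
Then s(-1) = -19.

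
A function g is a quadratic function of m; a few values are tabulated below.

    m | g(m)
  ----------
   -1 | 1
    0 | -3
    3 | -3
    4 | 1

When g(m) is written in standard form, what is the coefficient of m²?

1

Write g(m) = am² + bm + c; the 4 given values yield a linear system in the 3 coefficients.
Solving, g(m) = m² - 3m - 3.
The coefficient of m² is 1.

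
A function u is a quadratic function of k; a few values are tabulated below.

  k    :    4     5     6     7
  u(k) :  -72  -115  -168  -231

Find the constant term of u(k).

First differences: -43, -53, -63. Second differences: -10, -10.
Level-2 differences are constant, so u has degree 2.
Fitting a degree-2 polynomial gives u(k) = -5k² + 2k.
The constant term is u(0) = 0.

0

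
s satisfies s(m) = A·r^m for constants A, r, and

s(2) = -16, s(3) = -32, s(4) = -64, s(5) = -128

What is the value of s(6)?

-256

Consecutive ratio: -32/(-16) = 2, and -64/(-32) = 2, so r = 2.
Then A·2^2 = -16 gives A = -4, and s(m) = -4·2^m.
s(6) = -4·2^6 = -256.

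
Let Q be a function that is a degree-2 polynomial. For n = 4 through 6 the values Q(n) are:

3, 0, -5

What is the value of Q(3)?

4

Write Q(n) = an² + bn + c; the 3 given values yield a linear system in the 3 coefficients.
Solving, Q(n) = -n² + 6n - 5.
Then Q(3) = 4.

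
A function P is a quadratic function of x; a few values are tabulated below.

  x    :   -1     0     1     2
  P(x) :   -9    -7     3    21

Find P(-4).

33

Write P(x) = ax² + bx + c; the 4 given values yield a linear system in the 3 coefficients.
Solving, P(x) = 4x² + 6x - 7.
Then P(-4) = 33.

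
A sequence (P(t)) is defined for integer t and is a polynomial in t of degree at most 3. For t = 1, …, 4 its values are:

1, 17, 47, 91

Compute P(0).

First differences: 16, 30, 44. Second differences: 14, 14.
Level-2 differences are constant, so P has degree 2.
Fitting a degree-2 polynomial gives P(t) = 7t² - 5t - 1.
Then P(0) = -1.

-1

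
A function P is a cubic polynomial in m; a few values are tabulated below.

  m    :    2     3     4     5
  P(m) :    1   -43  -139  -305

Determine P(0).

Write P(m) = am³ + bm² + cm + d; the 4 given values yield a linear system in the 4 coefficients.
Solving, P(m) = -3m³ + m² + 8m + 5.
Then P(0) = 5.

5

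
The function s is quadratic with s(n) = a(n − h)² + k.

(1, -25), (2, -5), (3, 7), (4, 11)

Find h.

First differences 20, 12, 4; second difference -8 = 2a, so a = -4.
Expanding, the n-coefficient is −2ah = 8h; matching it to the data gives h = 4, and then k = 11.
So s(n) = -4(n − 4)² + 11.
Hence h = 4.

4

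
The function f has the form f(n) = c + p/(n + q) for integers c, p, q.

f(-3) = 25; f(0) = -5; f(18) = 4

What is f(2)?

0

(f(n) − c)(n + q) = p for each data point; the three points give a linear system in c and q, then p follows.
Solving: c = 5, q = 2, p = -20, so f(n) = 5 − 20/(n + 2).
Then f(2) = 5 − 20/4 = 0.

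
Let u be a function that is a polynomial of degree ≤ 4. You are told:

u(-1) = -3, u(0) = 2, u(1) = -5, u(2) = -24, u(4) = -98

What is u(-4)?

-90

Write u(x) = ax^4 + bx³ + cx² + dx + e; the 5 given values yield a linear system in the 5 coefficients.
Solving, the top 2 coefficients vanish, and u(x) = -6x² - x + 2.
Then u(-4) = -90.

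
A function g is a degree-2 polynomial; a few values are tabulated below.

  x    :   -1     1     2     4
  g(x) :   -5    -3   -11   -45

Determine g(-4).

Write g(x) = ax² + bx + c; the 4 given values yield a linear system in the 3 coefficients.
Solving, g(x) = -3x² + x - 1.
Then g(-4) = -53.

-53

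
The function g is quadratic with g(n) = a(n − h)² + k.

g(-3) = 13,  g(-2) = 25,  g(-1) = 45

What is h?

First differences 12, 20; second difference 8 = 2a, so a = 4.
Expanding, the n-coefficient is −2ah = -8h; matching it to the data gives h = -4, and then k = 9.
So g(n) = 4(n + 4)² + 9.
Hence h = -4.

-4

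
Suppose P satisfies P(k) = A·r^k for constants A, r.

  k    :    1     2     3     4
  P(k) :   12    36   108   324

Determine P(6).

2916

Consecutive ratio: 36/12 = 3, and 108/36 = 3, so r = 3.
Then A·3^1 = 12 gives A = 4, and P(k) = 4·3^k.
P(6) = 4·3^6 = 2916.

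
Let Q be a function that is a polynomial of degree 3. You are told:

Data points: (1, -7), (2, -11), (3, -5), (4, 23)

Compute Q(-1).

Write Q(m) = am³ + bm² + cm + d; the 4 given values yield a linear system in the 4 coefficients.
Solving, Q(m) = 2m³ - 7m² + 3m - 5.
Then Q(-1) = -17.

-17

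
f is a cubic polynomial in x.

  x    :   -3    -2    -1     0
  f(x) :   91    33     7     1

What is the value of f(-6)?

Write f(x) = ax³ + bx² + cx + d; the 4 given values yield a linear system in the 4 coefficients.
Solving, f(x) = -2x³ + 4x² + 1.
Then f(-6) = 577.

577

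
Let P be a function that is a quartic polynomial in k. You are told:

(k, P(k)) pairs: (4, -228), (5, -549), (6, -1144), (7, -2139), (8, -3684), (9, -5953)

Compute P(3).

First differences: -321, -595, -995, -1545, -2269. Second differences: -274, -400, -550, -724. Third differences: -126, -150, -174. Fourth differences: -24, -24.
Level-4 differences are constant, so P has degree 4.
Fitting a degree-4 polynomial gives P(k) = -k^4 + k³ - k² - 4k - 4.
Then P(3) = -79.

-79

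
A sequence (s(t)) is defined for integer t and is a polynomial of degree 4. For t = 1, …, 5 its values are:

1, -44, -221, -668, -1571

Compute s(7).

Write s(t) = at^4 + bt³ + ct² + dt + e; the 5 given values yield a linear system in the 5 coefficients.
Solving, s(t) = -2t^4 - 3t³ + 2t² + 4.
Then s(7) = -5729.

-5729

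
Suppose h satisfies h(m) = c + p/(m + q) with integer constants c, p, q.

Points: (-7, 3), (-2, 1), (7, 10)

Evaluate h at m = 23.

6

(h(m) − c)(m + q) = p for each data point; the three points give a linear system in c and q, then p follows.
Solving: c = 5, q = -3, p = 20, so h(m) = 5 + 20/(m − 3).
Then h(23) = 5 + 20/20 = 6.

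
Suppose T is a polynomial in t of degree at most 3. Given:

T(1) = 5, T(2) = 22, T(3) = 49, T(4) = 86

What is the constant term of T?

First differences: 17, 27, 37. Second differences: 10, 10.
Level-2 differences are constant, so T has degree 2.
Fitting a degree-2 polynomial gives T(t) = 5t² + 2t - 2.
The constant term is T(0) = -2.

-2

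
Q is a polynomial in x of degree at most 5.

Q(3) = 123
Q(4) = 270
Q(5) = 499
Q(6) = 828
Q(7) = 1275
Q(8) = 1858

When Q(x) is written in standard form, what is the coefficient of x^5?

0

First differences: 147, 229, 329, 447, 583. Second differences: 82, 100, 118, 136. Third differences: 18, 18, 18.
Level-3 differences are constant, so Q has degree 3.
Fitting a degree-3 polynomial gives Q(x) = 3x³ + 5x² + x - 6.
The coefficient of x^5 is 0.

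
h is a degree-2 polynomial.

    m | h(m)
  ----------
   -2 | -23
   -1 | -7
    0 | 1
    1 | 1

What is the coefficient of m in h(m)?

4

First differences: 16, 8, 0. Second differences: -8, -8.
Level-2 differences are constant, so h has degree 2.
Fitting a degree-2 polynomial gives h(m) = -4m² + 4m + 1.
The coefficient of m is 4.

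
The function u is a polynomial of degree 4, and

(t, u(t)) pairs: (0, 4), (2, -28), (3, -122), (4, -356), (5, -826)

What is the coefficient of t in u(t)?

-6

Write u(t) = at^4 + bt³ + ct² + dt + e; the 5 given values yield a linear system in the 5 coefficients.
Solving, u(t) = -t^4 - 2t³ + 3t² - 6t + 4.
The coefficient of t is -6.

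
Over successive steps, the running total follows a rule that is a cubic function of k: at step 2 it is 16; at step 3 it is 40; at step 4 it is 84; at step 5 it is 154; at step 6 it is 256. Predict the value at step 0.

4

Write the value at k as u(k).
Write u(k) = ak³ + bk² + ck + d; the 5 given values yield a linear system in the 4 coefficients.
Solving, u(k) = k³ + k² + 4.
Then u(0) = 4.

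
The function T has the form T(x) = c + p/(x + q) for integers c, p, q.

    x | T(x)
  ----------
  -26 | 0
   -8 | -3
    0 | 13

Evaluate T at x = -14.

(T(x) − c)(x + q) = p for each data point; the three points give a linear system in c and q, then p follows.
Solving: c = 1, q = 2, p = 24, so T(x) = 1 + 24/(x + 2).
Then T(-14) = 1 + 24/(-12) = -1.

-1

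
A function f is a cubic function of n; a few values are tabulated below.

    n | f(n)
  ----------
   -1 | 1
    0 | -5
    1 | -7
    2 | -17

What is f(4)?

-109

Write f(n) = an³ + bn² + cn + d; the 4 given values yield a linear system in the 4 coefficients.
Solving, f(n) = -2n³ + 2n² - 2n - 5.
Then f(4) = -109.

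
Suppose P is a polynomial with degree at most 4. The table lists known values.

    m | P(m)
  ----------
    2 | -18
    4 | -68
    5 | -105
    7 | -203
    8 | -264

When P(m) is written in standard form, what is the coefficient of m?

Write P(m) = am^4 + bm³ + cm² + dm + e; the 5 given values yield a linear system in the 5 coefficients.
Solving, the top 2 coefficients vanish, and P(m) = -4m² - m.
The coefficient of m is -1.

-1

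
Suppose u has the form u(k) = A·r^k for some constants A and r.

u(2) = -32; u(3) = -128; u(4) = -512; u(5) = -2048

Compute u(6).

-8192

Consecutive ratio: -128/(-32) = 4, and -512/(-128) = 4, so r = 4.
Then A·4^2 = -32 gives A = -2, and u(k) = -2·4^k.
u(6) = -2·4^6 = -8192.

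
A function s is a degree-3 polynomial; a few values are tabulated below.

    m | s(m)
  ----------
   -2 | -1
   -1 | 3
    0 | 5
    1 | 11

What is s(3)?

Write s(m) = am³ + bm² + cm + d; the 4 given values yield a linear system in the 4 coefficients.
Solving, s(m) = m³ + 2m² + 3m + 5.
Then s(3) = 59.

59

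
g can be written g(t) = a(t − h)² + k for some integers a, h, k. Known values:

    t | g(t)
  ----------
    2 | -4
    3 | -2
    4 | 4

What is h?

First differences 2, 6; second difference 4 = 2a, so a = 2.
Expanding, the t-coefficient is −2ah = -4h; matching it to the data gives h = 2, and then k = -4.
So g(t) = 2(t − 2)² − 4.
Hence h = 2.

2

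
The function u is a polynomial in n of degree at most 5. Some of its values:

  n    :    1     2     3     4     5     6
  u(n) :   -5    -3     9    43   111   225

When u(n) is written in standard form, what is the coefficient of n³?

2

First differences: 2, 12, 34, 68, 114. Second differences: 10, 22, 34, 46. Third differences: 12, 12, 12.
Level-3 differences are constant, so u has degree 3.
Fitting a degree-3 polynomial gives u(n) = 2n³ - 7n² + 9n - 9.
The coefficient of n³ is 2.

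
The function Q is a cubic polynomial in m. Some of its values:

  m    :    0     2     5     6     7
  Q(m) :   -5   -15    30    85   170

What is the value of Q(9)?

454

Write Q(m) = am³ + bm² + cm + d; the 5 given values yield a linear system in the 4 coefficients.
Solving, Q(m) = m³ - 3m² - 3m - 5.
Then Q(9) = 454.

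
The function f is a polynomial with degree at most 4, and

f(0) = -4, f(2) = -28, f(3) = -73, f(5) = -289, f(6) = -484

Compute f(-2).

Write f(t) = at^4 + bt³ + ct² + dt + e; the 5 given values yield a linear system in the 5 coefficients.
Solving, the leading coefficient vanishes, and f(t) = -2t³ - t² - 2t - 4.
Then f(-2) = 12.

12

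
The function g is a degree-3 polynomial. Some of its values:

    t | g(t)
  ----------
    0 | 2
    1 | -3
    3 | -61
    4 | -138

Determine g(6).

-448

Write g(t) = at³ + bt² + ct + d; the 4 given values yield a linear system in the 4 coefficients.
Solving, g(t) = -2t³ - 3t + 2.
Then g(6) = -448.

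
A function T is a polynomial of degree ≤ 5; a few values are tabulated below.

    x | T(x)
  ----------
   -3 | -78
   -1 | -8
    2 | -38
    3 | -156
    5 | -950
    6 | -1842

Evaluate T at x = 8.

Write T(x) = ax^5 + bx^4 + cx³ + dx² + ex + p; the 6 given values yield a linear system in the 6 coefficients.
Solving, the leading coefficient vanishes, and T(x) = -x^4 - 2x³ - 4x² + 5x.
Then T(8) = -5336.

-5336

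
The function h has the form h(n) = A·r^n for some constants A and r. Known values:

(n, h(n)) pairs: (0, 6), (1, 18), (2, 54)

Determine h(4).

Consecutive ratio: 18/6 = 3, and 54/18 = 3, so r = 3.
Then A·3^0 = 6 gives A = 6, and h(n) = 6·3^n.
h(4) = 6·3^4 = 486.

486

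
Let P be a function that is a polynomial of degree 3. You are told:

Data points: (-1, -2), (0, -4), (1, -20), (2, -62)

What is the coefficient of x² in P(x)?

-7

Write P(x) = ax³ + bx² + cx + d; the 4 given values yield a linear system in the 4 coefficients.
Solving, P(x) = -2x³ - 7x² - 7x - 4.
The coefficient of x² is -7.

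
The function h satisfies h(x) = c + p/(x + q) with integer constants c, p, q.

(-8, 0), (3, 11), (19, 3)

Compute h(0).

-16

(h(x) − c)(x + q) = p for each data point; the three points give a linear system in c and q, then p follows.
Solving: c = 2, q = -1, p = 18, so h(x) = 2 + 18/(x − 1).
Then h(0) = 2 + 18/(-1) = -16.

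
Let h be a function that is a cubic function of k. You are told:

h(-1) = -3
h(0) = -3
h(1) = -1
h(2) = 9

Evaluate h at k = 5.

Write h(k) = ak³ + bk² + ck + d; the 4 given values yield a linear system in the 4 coefficients.
Solving, h(k) = k³ + k² - 3.
Then h(5) = 147.

147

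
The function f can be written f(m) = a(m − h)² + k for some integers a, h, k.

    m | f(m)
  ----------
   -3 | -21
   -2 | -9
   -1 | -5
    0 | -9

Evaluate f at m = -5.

First differences 12, 4, -4; second difference -8 = 2a, so a = -4.
Expanding, the m-coefficient is −2ah = 8h; matching it to the data gives h = -1, and then k = -5.
So f(m) = -4(m + 1)² − 5.
f(-5) = -4·(-4)² − 5 = -69.

-69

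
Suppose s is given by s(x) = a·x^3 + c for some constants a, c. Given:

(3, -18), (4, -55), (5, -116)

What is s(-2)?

From s(3) = -18 and s(4) = -55: 27a + c = -18 and 64a + c = -55.
Subtracting: 37a = -37, so a = -1; then c = -18 − (-1)·27 = 9.
So s(x) = -1x³ + 9, and s(-2) = 17.

17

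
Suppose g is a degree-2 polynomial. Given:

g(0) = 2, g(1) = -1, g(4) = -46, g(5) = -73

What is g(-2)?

Write g(x) = ax² + bx + c; the 4 given values yield a linear system in the 3 coefficients.
Solving, g(x) = -3x² + 2.
Then g(-2) = -10.

-10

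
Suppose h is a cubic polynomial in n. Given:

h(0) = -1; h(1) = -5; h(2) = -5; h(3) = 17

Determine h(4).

Write h(n) = an³ + bn² + cn + d; the 4 given values yield a linear system in the 4 coefficients.
Solving, h(n) = 3n³ - 7n² - 1.
Then h(4) = 79.

79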